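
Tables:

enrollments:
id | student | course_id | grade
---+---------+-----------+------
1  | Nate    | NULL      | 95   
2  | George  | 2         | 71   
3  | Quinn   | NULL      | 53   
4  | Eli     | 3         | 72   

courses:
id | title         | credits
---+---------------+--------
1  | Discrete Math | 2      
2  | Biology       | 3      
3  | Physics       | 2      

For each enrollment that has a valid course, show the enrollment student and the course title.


INNER JOIN keeps only enrollments rows whose course_id matches an id in courses. Walk through each enrollment:
  - enrollment 1 (Nate): course_id=NULL, no match -> dropped
  - enrollment 2 (George): course_id=2 -> matches Biology
  - enrollment 3 (Quinn): course_id=NULL, no match -> dropped
  - enrollment 4 (Eli): course_id=3 -> matches Physics
So 2 of 4 rows are dropped.

SQL:
SELECT a.student, b.title AS course
FROM enrollments a
INNER JOIN courses b ON a.course_id = b.id

Result:
student | course 
--------+--------
George  | Biology
Eli     | Physics


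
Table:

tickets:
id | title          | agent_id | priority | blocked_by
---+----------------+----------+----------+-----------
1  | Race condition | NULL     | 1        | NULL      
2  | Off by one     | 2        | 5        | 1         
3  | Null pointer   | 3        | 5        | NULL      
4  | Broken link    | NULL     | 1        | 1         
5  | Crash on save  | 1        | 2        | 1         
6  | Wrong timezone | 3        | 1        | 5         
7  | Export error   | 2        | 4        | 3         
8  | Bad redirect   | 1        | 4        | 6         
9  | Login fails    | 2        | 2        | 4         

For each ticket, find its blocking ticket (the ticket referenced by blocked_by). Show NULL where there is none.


This is a self-join: tickets is joined to a second copy of itself, matching each row's blocked_by to another row's id. Use LEFT JOIN so rows with blocked_by=NULL are kept.
  - ticket 1 (Race condition): blocked_by=NULL -> NULL
  - ticket 2 (Off by one): blocked_by=1 -> Race condition
  - ticket 3 (Null pointer): blocked_by=NULL -> NULL
  - ticket 4 (Broken link): blocked_by=1 -> Race condition
  - ticket 5 (Crash on save): blocked_by=1 -> Race condition
  - ticket 6 (Wrong timezone): blocked_by=5 -> Crash on save
  - ticket 7 (Export error): blocked_by=3 -> Null pointer
  - ticket 8 (Bad redirect): blocked_by=6 -> Wrong timezone
  - ticket 9 (Login fails): blocked_by=4 -> Broken link

SQL:
SELECT a.title AS item, b.title AS blocked_by
FROM tickets a
LEFT JOIN tickets b ON a.blocked_by = b.id

Result:
item           | blocked_by    
---------------+---------------
Race condition | NULL          
Off by one     | Race condition
Null pointer   | NULL          
Broken link    | Race condition
Crash on save  | Race condition
Wrong timezone | Crash on save 
Export error   | Null pointer  
Bad redirect   | Wrong timezone
Login fails    | Broken link   


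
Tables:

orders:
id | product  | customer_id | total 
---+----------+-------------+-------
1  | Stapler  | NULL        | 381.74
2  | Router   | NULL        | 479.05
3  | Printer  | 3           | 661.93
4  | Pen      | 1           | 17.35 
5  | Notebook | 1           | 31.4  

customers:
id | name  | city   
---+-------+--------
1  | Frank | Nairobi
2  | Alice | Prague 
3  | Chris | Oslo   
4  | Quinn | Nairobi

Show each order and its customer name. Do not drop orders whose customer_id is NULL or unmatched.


LEFT JOIN keeps every row from orders (the left table); where customer_id has no match in customers, the customer columns become NULL. Walk through each order:
  - order 1 (Stapler): customer_id=NULL, no match -> kept with NULL
  - order 2 (Router): customer_id=NULL, no match -> kept with NULL
  - order 3 (Printer): customer_id=3 -> matches Chris
  - order 4 (Pen): customer_id=1 -> matches Frank
  - order 5 (Notebook): customer_id=1 -> matches Frank
All 5 rows appear; 2 have NULL customer.

SQL:
SELECT a.product, b.name AS customer
FROM orders a
LEFT JOIN customers b ON a.customer_id = b.id

Result:
product  | customer
---------+---------
Stapler  | NULL    
Router   | NULL    
Printer  | Chris   
Pen      | Frank   
Notebook | Frank   


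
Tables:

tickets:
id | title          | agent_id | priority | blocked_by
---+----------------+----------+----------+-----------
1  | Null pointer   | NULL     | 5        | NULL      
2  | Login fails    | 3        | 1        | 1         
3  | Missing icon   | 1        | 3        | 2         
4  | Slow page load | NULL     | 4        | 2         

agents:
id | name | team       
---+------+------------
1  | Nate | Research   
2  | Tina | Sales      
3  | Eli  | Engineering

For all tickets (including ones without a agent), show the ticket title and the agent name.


LEFT JOIN keeps every row from tickets (the left table); where agent_id has no match in agents, the agent columns become NULL. Walk through each ticket:
  - ticket 1 (Null pointer): agent_id=NULL, no match -> kept with NULL
  - ticket 2 (Login fails): agent_id=3 -> matches Eli
  - ticket 3 (Missing icon): agent_id=1 -> matches Nate
  - ticket 4 (Slow page load): agent_id=NULL, no match -> kept with NULL
All 4 rows appear; 2 have NULL agent.

SQL:
SELECT a.title, b.name AS agent
FROM tickets a
LEFT JOIN agents b ON a.agent_id = b.id

Result:
title          | agent
---------------+------
Null pointer   | NULL 
Login fails    | Eli  
Missing icon   | Nate 
Slow page load | NULL 


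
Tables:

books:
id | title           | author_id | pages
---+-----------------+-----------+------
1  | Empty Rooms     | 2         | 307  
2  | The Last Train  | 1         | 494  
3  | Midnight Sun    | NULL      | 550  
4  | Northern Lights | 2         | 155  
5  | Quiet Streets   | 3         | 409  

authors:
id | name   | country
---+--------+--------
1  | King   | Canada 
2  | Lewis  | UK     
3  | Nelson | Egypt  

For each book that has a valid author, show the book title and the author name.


INNER JOIN keeps only books rows whose author_id matches an id in authors. Walk through each book:
  - book 1 (Empty Rooms): author_id=2 -> matches Lewis
  - book 2 (The Last Train): author_id=1 -> matches King
  - book 3 (Midnight Sun): author_id=NULL, no match -> dropped
  - book 4 (Northern Lights): author_id=2 -> matches Lewis
  - book 5 (Quiet Streets): author_id=3 -> matches Nelson
So 1 of 5 rows is dropped.

SQL:
SELECT a.title, b.name AS author
FROM books a
INNER JOIN authors b ON a.author_id = b.id

Result:
title           | author
----------------+-------
Empty Rooms     | Lewis 
The Last Train  | King  
Northern Lights | Lewis 
Quiet Streets   | Nelson


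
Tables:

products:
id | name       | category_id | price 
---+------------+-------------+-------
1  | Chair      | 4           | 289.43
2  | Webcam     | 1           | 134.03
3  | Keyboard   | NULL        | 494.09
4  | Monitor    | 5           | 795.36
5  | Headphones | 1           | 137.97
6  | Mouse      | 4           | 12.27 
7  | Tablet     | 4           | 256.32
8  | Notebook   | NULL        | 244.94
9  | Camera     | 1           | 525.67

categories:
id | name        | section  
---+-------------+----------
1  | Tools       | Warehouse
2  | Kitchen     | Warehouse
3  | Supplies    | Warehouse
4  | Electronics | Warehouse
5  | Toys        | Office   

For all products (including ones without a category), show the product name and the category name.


LEFT JOIN keeps every row from products (the left table); where category_id has no match in categories, the category columns become NULL. Walk through each product:
  - product 1 (Chair): category_id=4 -> matches Electronics
  - product 2 (Webcam): category_id=1 -> matches Tools
  - product 3 (Keyboard): category_id=NULL, no match -> kept with NULL
  - product 4 (Monitor): category_id=5 -> matches Toys
  - product 5 (Headphones): category_id=1 -> matches Tools
  - product 6 (Mouse): category_id=4 -> matches Electronics
  - product 7 (Tablet): category_id=4 -> matches Electronics
  - product 8 (Notebook): category_id=NULL, no match -> kept with NULL
  - product 9 (Camera): category_id=1 -> matches Tools
All 9 rows appear; 2 have NULL category.

SQL:
SELECT a.name, b.name AS category
FROM products a
LEFT JOIN categories b ON a.category_id = b.id

Result:
name       | category   
-----------+------------
Chair      | Electronics
Webcam     | Tools      
Keyboard   | NULL       
Monitor    | Toys       
Headphones | Tools      
Mouse      | Electronics
Tablet     | Electronics
Notebook   | NULL       
Camera     | Tools      


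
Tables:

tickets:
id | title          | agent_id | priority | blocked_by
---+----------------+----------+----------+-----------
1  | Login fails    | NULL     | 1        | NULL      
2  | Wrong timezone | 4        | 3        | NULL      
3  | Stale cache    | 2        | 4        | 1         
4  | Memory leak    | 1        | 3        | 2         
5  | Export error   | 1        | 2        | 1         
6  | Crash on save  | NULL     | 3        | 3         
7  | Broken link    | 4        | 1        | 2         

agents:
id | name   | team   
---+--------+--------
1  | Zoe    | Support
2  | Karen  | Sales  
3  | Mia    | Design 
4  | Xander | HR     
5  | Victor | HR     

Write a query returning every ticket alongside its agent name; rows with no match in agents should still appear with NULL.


LEFT JOIN keeps every row from tickets (the left table); where agent_id has no match in agents, the agent columns become NULL. Walk through each ticket:
  - ticket 1 (Login fails): agent_id=NULL, no match -> kept with NULL
  - ticket 2 (Wrong timezone): agent_id=4 -> matches Xander
  - ticket 3 (Stale cache): agent_id=2 -> matches Karen
  - ticket 4 (Memory leak): agent_id=1 -> matches Zoe
  - ticket 5 (Export error): agent_id=1 -> matches Zoe
  - ticket 6 (Crash on save): agent_id=NULL, no match -> kept with NULL
  - ticket 7 (Broken link): agent_id=4 -> matches Xander
All 7 rows appear; 2 have NULL agent.

SQL:
SELECT a.title, b.name AS agent
FROM tickets a
LEFT JOIN agents b ON a.agent_id = b.id

Result:
title          | agent 
---------------+-------
Login fails    | NULL  
Wrong timezone | Xander
Stale cache    | Karen 
Memory leak    | Zoe   
Export error   | Zoe   
Crash on save  | NULL  
Broken link    | Xander


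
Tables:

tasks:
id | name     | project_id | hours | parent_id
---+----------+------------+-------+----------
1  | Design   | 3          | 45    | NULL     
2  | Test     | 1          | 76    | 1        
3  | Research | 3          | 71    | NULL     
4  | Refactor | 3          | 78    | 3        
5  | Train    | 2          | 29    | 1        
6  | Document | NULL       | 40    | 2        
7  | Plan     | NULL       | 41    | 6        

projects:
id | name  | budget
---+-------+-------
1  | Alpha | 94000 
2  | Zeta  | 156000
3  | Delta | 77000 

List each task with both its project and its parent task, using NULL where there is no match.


Two LEFT JOINs from the same base table tasks: one to projects via project_id, one to tasks itself via parent_id. Both are LEFT so every task is preserved.
Match against projects:
  - task 1 (Design): project_id=3 -> matches Delta
  - task 2 (Test): project_id=1 -> matches Alpha
  - task 3 (Research): project_id=3 -> matches Delta
  - task 4 (Refactor): project_id=3 -> matches Delta
  - task 5 (Train): project_id=2 -> matches Zeta
  - task 6 (Document): project_id=NULL, no match -> kept with NULL
  - task 7 (Plan): project_id=NULL, no match -> kept with NULL
Match against tasks (self):
  - task 1 (Design): parent_id=NULL -> NULL
  - task 2 (Test): parent_id=1 -> Design
  - task 3 (Research): parent_id=NULL -> NULL
  - task 4 (Refactor): parent_id=3 -> Research
  - task 5 (Train): parent_id=1 -> Design
  - task 6 (Document): parent_id=2 -> Test
  - task 7 (Plan): parent_id=6 -> Document

SQL:
SELECT a.name, b.name AS project, c.name AS parent
FROM tasks a
LEFT JOIN projects b ON a.project_id = b.id
LEFT JOIN tasks c ON a.parent_id = c.id

Result:
name     | project | parent  
---------+---------+---------
Design   | Delta   | NULL    
Test     | Alpha   | Design  
Research | Delta   | NULL    
Refactor | Delta   | Research
Train    | Zeta    | Design  
Document | NULL    | Test    
Plan     | NULL    | Document


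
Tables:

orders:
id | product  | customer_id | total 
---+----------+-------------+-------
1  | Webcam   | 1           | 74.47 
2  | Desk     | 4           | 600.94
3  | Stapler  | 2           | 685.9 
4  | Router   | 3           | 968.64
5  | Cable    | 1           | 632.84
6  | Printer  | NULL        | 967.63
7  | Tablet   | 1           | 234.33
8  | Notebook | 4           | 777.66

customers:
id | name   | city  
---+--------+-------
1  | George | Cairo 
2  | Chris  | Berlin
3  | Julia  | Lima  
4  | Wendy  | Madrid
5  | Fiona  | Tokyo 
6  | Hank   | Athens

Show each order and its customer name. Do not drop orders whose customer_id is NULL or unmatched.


LEFT JOIN keeps every row from orders (the left table); where customer_id has no match in customers, the customer columns become NULL. Walk through each order:
  - order 1 (Webcam): customer_id=1 -> matches George
  - order 2 (Desk): customer_id=4 -> matches Wendy
  - order 3 (Stapler): customer_id=2 -> matches Chris
  - order 4 (Router): customer_id=3 -> matches Julia
  - order 5 (Cable): customer_id=1 -> matches George
  - order 6 (Printer): customer_id=NULL, no match -> kept with NULL
  - order 7 (Tablet): customer_id=1 -> matches George
  - order 8 (Notebook): customer_id=4 -> matches Wendy
All 8 rows appear; 1 has NULL customer.

SQL:
SELECT a.product, b.name AS customer
FROM orders a
LEFT JOIN customers b ON a.customer_id = b.id

Result:
product  | customer
---------+---------
Webcam   | George  
Desk     | Wendy   
Stapler  | Chris   
Router   | Julia   
Cable    | George  
Printer  | NULL    
Tablet   | George  
Notebook | Wendy   


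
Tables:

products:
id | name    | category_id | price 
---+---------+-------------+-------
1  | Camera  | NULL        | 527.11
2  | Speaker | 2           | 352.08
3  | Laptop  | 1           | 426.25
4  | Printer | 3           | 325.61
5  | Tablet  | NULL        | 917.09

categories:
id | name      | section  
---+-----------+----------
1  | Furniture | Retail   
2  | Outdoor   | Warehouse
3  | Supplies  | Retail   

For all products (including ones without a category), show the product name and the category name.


LEFT JOIN keeps every row from products (the left table); where category_id has no match in categories, the category columns become NULL. Walk through each product:
  - product 1 (Camera): category_id=NULL, no match -> kept with NULL
  - product 2 (Speaker): category_id=2 -> matches Outdoor
  - product 3 (Laptop): category_id=1 -> matches Furniture
  - product 4 (Printer): category_id=3 -> matches Supplies
  - product 5 (Tablet): category_id=NULL, no match -> kept with NULL
All 5 rows appear; 2 have NULL category.

SQL:
SELECT a.name, b.name AS category
FROM products a
LEFT JOIN categories b ON a.category_id = b.id

Result:
name    | category 
--------+----------
Camera  | NULL     
Speaker | Outdoor  
Laptop  | Furniture
Printer | Supplies 
Tablet  | NULL     


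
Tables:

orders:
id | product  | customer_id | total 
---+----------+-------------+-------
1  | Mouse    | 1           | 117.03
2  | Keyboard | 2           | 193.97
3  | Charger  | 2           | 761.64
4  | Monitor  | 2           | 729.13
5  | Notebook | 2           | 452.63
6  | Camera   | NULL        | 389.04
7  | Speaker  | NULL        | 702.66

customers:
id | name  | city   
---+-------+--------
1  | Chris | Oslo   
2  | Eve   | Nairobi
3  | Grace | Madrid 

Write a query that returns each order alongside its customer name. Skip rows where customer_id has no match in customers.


INNER JOIN keeps only orders rows whose customer_id matches an id in customers. Walk through each order:
  - order 1 (Mouse): customer_id=1 -> matches Chris
  - order 2 (Keyboard): customer_id=2 -> matches Eve
  - order 3 (Charger): customer_id=2 -> matches Eve
  - order 4 (Monitor): customer_id=2 -> matches Eve
  - order 5 (Notebook): customer_id=2 -> matches Eve
  - order 6 (Camera): customer_id=NULL, no match -> dropped
  - order 7 (Speaker): customer_id=NULL, no match -> dropped
So 2 of 7 rows are dropped.

SQL:
SELECT a.product, b.name AS customer
FROM orders a
INNER JOIN customers b ON a.customer_id = b.id

Result:
product  | customer
---------+---------
Mouse    | Chris   
Keyboard | Eve     
Charger  | Eve     
Monitor  | Eve     
Notebook | Eve     


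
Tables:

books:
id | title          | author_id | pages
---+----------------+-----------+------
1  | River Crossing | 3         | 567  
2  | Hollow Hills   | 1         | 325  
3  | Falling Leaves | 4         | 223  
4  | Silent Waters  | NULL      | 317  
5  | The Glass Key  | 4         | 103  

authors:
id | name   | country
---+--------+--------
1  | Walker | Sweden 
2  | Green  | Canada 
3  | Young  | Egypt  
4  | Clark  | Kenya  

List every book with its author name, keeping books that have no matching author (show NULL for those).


LEFT JOIN keeps every row from books (the left table); where author_id has no match in authors, the author columns become NULL. Walk through each book:
  - book 1 (River Crossing): author_id=3 -> matches Young
  - book 2 (Hollow Hills): author_id=1 -> matches Walker
  - book 3 (Falling Leaves): author_id=4 -> matches Clark
  - book 4 (Silent Waters): author_id=NULL, no match -> kept with NULL
  - book 5 (The Glass Key): author_id=4 -> matches Clark
All 5 rows appear; 1 has NULL author.

SQL:
SELECT a.title, b.name AS author
FROM books a
LEFT JOIN authors b ON a.author_id = b.id

Result:
title          | author
---------------+-------
River Crossing | Young 
Hollow Hills   | Walker
Falling Leaves | Clark 
Silent Waters  | NULL  
The Glass Key  | Clark 


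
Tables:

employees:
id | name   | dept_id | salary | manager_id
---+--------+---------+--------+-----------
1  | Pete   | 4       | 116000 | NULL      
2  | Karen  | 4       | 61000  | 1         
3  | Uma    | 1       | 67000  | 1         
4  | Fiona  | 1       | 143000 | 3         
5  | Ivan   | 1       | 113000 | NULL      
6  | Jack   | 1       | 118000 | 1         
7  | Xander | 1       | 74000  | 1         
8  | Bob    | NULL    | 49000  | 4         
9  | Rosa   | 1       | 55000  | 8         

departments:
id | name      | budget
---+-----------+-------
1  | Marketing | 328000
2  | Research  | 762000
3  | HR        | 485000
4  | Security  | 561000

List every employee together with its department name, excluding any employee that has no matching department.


INNER JOIN keeps only employees rows whose dept_id matches an id in departments. Walk through each employee:
  - employee 1 (Pete): dept_id=4 -> matches Security
  - employee 2 (Karen): dept_id=4 -> matches Security
  - employee 3 (Uma): dept_id=1 -> matches Marketing
  - employee 4 (Fiona): dept_id=1 -> matches Marketing
  - employee 5 (Ivan): dept_id=1 -> matches Marketing
  - employee 6 (Jack): dept_id=1 -> matches Marketing
  - employee 7 (Xander): dept_id=1 -> matches Marketing
  - employee 8 (Bob): dept_id=NULL, no match -> dropped
  - employee 9 (Rosa): dept_id=1 -> matches Marketing
So 1 of 9 rows is dropped.

SQL:
SELECT a.name, b.name AS department
FROM employees a
INNER JOIN departments b ON a.dept_id = b.id

Result:
name   | department
-------+-----------
Pete   | Security  
Karen  | Security  
Uma    | Marketing 
Fiona  | Marketing 
Ivan   | Marketing 
Jack   | Marketing 
Xander | Marketing 
Rosa   | Marketing 


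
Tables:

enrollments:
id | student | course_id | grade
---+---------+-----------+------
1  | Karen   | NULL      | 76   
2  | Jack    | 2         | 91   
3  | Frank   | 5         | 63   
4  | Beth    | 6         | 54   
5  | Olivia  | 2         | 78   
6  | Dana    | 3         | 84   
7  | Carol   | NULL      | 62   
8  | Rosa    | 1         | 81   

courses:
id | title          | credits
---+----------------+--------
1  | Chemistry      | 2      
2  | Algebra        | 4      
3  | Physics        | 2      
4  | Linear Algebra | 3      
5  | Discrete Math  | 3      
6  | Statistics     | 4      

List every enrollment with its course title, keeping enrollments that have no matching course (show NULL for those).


LEFT JOIN keeps every row from enrollments (the left table); where course_id has no match in courses, the course columns become NULL. Walk through each enrollment:
  - enrollment 1 (Karen): course_id=NULL, no match -> kept with NULL
  - enrollment 2 (Jack): course_id=2 -> matches Algebra
  - enrollment 3 (Frank): course_id=5 -> matches Discrete Math
  - enrollment 4 (Beth): course_id=6 -> matches Statistics
  - enrollment 5 (Olivia): course_id=2 -> matches Algebra
  - enrollment 6 (Dana): course_id=3 -> matches Physics
  - enrollment 7 (Carol): course_id=NULL, no match -> kept with NULL
  - enrollment 8 (Rosa): course_id=1 -> matches Chemistry
All 8 rows appear; 2 have NULL course.

SQL:
SELECT a.student, b.title AS course
FROM enrollments a
LEFT JOIN courses b ON a.course_id = b.id

Result:
student | course       
--------+--------------
Karen   | NULL         
Jack    | Algebra      
Frank   | Discrete Math
Beth    | Statistics   
Olivia  | Algebra      
Dana    | Physics      
Carol   | NULL         
Rosa    | Chemistry    


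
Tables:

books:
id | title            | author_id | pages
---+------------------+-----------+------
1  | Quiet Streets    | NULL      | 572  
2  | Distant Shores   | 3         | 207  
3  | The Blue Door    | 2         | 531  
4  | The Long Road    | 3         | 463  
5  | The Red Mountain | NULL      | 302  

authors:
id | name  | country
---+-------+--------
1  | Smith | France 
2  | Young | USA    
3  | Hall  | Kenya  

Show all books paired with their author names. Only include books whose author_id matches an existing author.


INNER JOIN keeps only books rows whose author_id matches an id in authors. Walk through each book:
  - book 1 (Quiet Streets): author_id=NULL, no match -> dropped
  - book 2 (Distant Shores): author_id=3 -> matches Hall
  - book 3 (The Blue Door): author_id=2 -> matches Young
  - book 4 (The Long Road): author_id=3 -> matches Hall
  - book 5 (The Red Mountain): author_id=NULL, no match -> dropped
So 2 of 5 rows are dropped.

SQL:
SELECT a.title, b.name AS author
FROM books a
INNER JOIN authors b ON a.author_id = b.id

Result:
title          | author
---------------+-------
Distant Shores | Hall  
The Blue Door  | Young 
The Long Road  | Hall  


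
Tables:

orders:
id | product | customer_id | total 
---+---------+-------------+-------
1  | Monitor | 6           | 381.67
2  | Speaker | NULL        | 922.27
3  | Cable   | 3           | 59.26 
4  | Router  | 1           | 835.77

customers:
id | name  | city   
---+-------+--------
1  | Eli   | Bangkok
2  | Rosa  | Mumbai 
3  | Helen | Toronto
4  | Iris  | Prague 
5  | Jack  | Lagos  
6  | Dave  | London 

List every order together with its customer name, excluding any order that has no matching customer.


INNER JOIN keeps only orders rows whose customer_id matches an id in customers. Walk through each order:
  - order 1 (Monitor): customer_id=6 -> matches Dave
  - order 2 (Speaker): customer_id=NULL, no match -> dropped
  - order 3 (Cable): customer_id=3 -> matches Helen
  - order 4 (Router): customer_id=1 -> matches Eli
So 1 of 4 rows is dropped.

SQL:
SELECT a.product, b.name AS customer
FROM orders a
INNER JOIN customers b ON a.customer_id = b.id

Result:
product | customer
--------+---------
Monitor | Dave    
Cable   | Helen   
Router  | Eli     


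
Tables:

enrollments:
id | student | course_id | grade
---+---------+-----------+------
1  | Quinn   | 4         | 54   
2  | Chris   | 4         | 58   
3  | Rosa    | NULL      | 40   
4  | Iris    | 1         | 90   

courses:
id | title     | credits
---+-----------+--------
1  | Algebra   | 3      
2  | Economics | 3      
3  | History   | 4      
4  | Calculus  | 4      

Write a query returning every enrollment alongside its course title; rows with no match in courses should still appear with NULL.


LEFT JOIN keeps every row from enrollments (the left table); where course_id has no match in courses, the course columns become NULL. Walk through each enrollment:
  - enrollment 1 (Quinn): course_id=4 -> matches Calculus
  - enrollment 2 (Chris): course_id=4 -> matches Calculus
  - enrollment 3 (Rosa): course_id=NULL, no match -> kept with NULL
  - enrollment 4 (Iris): course_id=1 -> matches Algebra
All 4 rows appear; 1 has NULL course.

SQL:
SELECT a.student, b.title AS course
FROM enrollments a
LEFT JOIN courses b ON a.course_id = b.id

Result:
student | course  
--------+---------
Quinn   | Calculus
Chris   | Calculus
Rosa    | NULL    
Iris    | Algebra 


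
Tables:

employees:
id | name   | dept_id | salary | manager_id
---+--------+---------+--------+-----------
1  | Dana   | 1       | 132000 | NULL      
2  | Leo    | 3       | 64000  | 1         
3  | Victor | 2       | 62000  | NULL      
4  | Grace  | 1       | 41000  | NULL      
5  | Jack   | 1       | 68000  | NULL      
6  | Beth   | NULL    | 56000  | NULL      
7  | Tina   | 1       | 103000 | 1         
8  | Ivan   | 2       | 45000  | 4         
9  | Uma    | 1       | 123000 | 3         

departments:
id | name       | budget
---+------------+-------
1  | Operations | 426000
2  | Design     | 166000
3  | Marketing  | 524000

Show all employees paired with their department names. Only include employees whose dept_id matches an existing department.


INNER JOIN keeps only employees rows whose dept_id matches an id in departments. Walk through each employee:
  - employee 1 (Dana): dept_id=1 -> matches Operations
  - employee 2 (Leo): dept_id=3 -> matches Marketing
  - employee 3 (Victor): dept_id=2 -> matches Design
  - employee 4 (Grace): dept_id=1 -> matches Operations
  - employee 5 (Jack): dept_id=1 -> matches Operations
  - employee 6 (Beth): dept_id=NULL, no match -> dropped
  - employee 7 (Tina): dept_id=1 -> matches Operations
  - employee 8 (Ivan): dept_id=2 -> matches Design
  - employee 9 (Uma): dept_id=1 -> matches Operations
So 1 of 9 rows is dropped.

SQL:
SELECT a.name, b.name AS department
FROM employees a
INNER JOIN departments b ON a.dept_id = b.id

Result:
name   | department
-------+-----------
Dana   | Operations
Leo    | Marketing 
Victor | Design    
Grace  | Operations
Jack   | Operations
Tina   | Operations
Ivan   | Design    
Uma    | Operations


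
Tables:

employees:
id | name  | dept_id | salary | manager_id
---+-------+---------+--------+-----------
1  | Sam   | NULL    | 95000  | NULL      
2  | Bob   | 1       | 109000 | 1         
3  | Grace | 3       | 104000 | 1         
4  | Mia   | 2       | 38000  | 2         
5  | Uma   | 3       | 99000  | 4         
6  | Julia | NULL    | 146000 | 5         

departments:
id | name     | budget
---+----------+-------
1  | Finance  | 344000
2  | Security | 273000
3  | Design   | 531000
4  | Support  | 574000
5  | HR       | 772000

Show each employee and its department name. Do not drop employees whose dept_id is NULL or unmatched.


LEFT JOIN keeps every row from employees (the left table); where dept_id has no match in departments, the department columns become NULL. Walk through each employee:
  - employee 1 (Sam): dept_id=NULL, no match -> kept with NULL
  - employee 2 (Bob): dept_id=1 -> matches Finance
  - employee 3 (Grace): dept_id=3 -> matches Design
  - employee 4 (Mia): dept_id=2 -> matches Security
  - employee 5 (Uma): dept_id=3 -> matches Design
  - employee 6 (Julia): dept_id=NULL, no match -> kept with NULL
All 6 rows appear; 2 have NULL department.

SQL:
SELECT a.name, b.name AS department
FROM employees a
LEFT JOIN departments b ON a.dept_id = b.id

Result:
name  | department
------+-----------
Sam   | NULL      
Bob   | Finance   
Grace | Design    
Mia   | Security  
Uma   | Design    
Julia | NULL      


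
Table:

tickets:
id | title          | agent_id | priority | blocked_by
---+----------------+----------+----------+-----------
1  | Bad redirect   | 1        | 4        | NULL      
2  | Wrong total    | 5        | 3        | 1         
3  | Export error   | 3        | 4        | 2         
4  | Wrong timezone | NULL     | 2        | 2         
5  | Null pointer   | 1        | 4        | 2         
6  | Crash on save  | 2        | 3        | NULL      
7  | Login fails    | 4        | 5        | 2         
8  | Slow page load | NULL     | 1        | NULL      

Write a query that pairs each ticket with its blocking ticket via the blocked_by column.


This is a self-join: tickets is joined to a second copy of itself, matching each row's blocked_by to another row's id. Use LEFT JOIN so rows with blocked_by=NULL are kept.
  - ticket 1 (Bad redirect): blocked_by=NULL -> NULL
  - ticket 2 (Wrong total): blocked_by=1 -> Bad redirect
  - ticket 3 (Export error): blocked_by=2 -> Wrong total
  - ticket 4 (Wrong timezone): blocked_by=2 -> Wrong total
  - ticket 5 (Null pointer): blocked_by=2 -> Wrong total
  - ticket 6 (Crash on save): blocked_by=NULL -> NULL
  - ticket 7 (Login fails): blocked_by=2 -> Wrong total
  - ticket 8 (Slow page load): blocked_by=NULL -> NULL

SQL:
SELECT a.title AS item, b.title AS blocked_by
FROM tickets a
LEFT JOIN tickets b ON a.blocked_by = b.id

Result:
item           | blocked_by  
---------------+-------------
Bad redirect   | NULL        
Wrong total    | Bad redirect
Export error   | Wrong total 
Wrong timezone | Wrong total 
Null pointer   | Wrong total 
Crash on save  | NULL        
Login fails    | Wrong total 
Slow page load | NULL        


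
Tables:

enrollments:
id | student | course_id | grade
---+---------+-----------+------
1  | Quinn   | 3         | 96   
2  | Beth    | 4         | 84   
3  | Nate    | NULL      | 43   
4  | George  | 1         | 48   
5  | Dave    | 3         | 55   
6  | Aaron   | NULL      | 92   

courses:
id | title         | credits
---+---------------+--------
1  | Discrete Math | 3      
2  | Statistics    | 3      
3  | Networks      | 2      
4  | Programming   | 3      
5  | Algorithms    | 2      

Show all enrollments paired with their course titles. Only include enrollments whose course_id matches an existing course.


INNER JOIN keeps only enrollments rows whose course_id matches an id in courses. Walk through each enrollment:
  - enrollment 1 (Quinn): course_id=3 -> matches Networks
  - enrollment 2 (Beth): course_id=4 -> matches Programming
  - enrollment 3 (Nate): course_id=NULL, no match -> dropped
  - enrollment 4 (George): course_id=1 -> matches Discrete Math
  - enrollment 5 (Dave): course_id=3 -> matches Networks
  - enrollment 6 (Aaron): course_id=NULL, no match -> dropped
So 2 of 6 rows are dropped.

SQL:
SELECT a.student, b.title AS course
FROM enrollments a
INNER JOIN courses b ON a.course_id = b.id

Result:
student | course       
--------+--------------
Quinn   | Networks     
Beth    | Programming  
George  | Discrete Math
Dave    | Networks     


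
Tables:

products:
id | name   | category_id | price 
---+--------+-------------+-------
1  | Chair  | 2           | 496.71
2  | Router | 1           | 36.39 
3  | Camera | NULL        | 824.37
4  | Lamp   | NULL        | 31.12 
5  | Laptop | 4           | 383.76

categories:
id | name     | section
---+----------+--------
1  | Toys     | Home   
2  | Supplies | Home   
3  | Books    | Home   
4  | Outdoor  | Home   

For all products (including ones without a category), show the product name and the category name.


LEFT JOIN keeps every row from products (the left table); where category_id has no match in categories, the category columns become NULL. Walk through each product:
  - product 1 (Chair): category_id=2 -> matches Supplies
  - product 2 (Router): category_id=1 -> matches Toys
  - product 3 (Camera): category_id=NULL, no match -> kept with NULL
  - product 4 (Lamp): category_id=NULL, no match -> kept with NULL
  - product 5 (Laptop): category_id=4 -> matches Outdoor
All 5 rows appear; 2 have NULL category.

SQL:
SELECT a.name, b.name AS category
FROM products a
LEFT JOIN categories b ON a.category_id = b.id

Result:
name   | category
-------+---------
Chair  | Supplies
Router | Toys    
Camera | NULL    
Lamp   | NULL    
Laptop | Outdoor 


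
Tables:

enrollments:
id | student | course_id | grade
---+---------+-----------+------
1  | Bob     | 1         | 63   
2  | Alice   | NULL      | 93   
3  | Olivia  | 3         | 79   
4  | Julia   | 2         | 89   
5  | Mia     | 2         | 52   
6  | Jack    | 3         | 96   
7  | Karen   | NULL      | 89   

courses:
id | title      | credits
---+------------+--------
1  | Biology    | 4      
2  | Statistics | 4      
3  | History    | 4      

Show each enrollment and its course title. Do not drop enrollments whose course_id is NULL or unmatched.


LEFT JOIN keeps every row from enrollments (the left table); where course_id has no match in courses, the course columns become NULL. Walk through each enrollment:
  - enrollment 1 (Bob): course_id=1 -> matches Biology
  - enrollment 2 (Alice): course_id=NULL, no match -> kept with NULL
  - enrollment 3 (Olivia): course_id=3 -> matches History
  - enrollment 4 (Julia): course_id=2 -> matches Statistics
  - enrollment 5 (Mia): course_id=2 -> matches Statistics
  - enrollment 6 (Jack): course_id=3 -> matches History
  - enrollment 7 (Karen): course_id=NULL, no match -> kept with NULL
All 7 rows appear; 2 have NULL course.

SQL:
SELECT a.student, b.title AS course
FROM enrollments a
LEFT JOIN courses b ON a.course_id = b.id

Result:
student | course    
--------+-----------
Bob     | Biology   
Alice   | NULL      
Olivia  | History   
Julia   | Statistics
Mia     | Statistics
Jack    | History   
Karen   | NULL      


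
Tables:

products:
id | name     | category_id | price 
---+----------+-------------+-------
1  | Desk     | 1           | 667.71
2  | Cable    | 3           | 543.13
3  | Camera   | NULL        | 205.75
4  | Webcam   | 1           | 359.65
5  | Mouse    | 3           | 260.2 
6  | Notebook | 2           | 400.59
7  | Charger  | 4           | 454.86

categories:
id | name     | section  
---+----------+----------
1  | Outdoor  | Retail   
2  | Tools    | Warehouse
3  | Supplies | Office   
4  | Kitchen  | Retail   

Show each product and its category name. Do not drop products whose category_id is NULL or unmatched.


LEFT JOIN keeps every row from products (the left table); where category_id has no match in categories, the category columns become NULL. Walk through each product:
  - product 1 (Desk): category_id=1 -> matches Outdoor
  - product 2 (Cable): category_id=3 -> matches Supplies
  - product 3 (Camera): category_id=NULL, no match -> kept with NULL
  - product 4 (Webcam): category_id=1 -> matches Outdoor
  - product 5 (Mouse): category_id=3 -> matches Supplies
  - product 6 (Notebook): category_id=2 -> matches Tools
  - product 7 (Charger): category_id=4 -> matches Kitchen
All 7 rows appear; 1 has NULL category.

SQL:
SELECT a.name, b.name AS category
FROM products a
LEFT JOIN categories b ON a.category_id = b.id

Result:
name     | category
---------+---------
Desk     | Outdoor 
Cable    | Supplies
Camera   | NULL    
Webcam   | Outdoor 
Mouse    | Supplies
Notebook | Tools   
Charger  | Kitchen 


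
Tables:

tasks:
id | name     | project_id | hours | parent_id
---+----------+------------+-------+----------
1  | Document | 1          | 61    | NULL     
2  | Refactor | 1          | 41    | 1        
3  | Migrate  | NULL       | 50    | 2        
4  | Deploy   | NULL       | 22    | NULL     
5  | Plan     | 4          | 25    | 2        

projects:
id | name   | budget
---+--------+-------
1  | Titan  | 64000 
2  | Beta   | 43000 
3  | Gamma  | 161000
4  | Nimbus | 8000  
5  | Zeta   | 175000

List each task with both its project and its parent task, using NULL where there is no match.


Two LEFT JOINs from the same base table tasks: one to projects via project_id, one to tasks itself via parent_id. Both are LEFT so every task is preserved.
Match against projects:
  - task 1 (Document): project_id=1 -> matches Titan
  - task 2 (Refactor): project_id=1 -> matches Titan
  - task 3 (Migrate): project_id=NULL, no match -> kept with NULL
  - task 4 (Deploy): project_id=NULL, no match -> kept with NULL
  - task 5 (Plan): project_id=4 -> matches Nimbus
Match against tasks (self):
  - task 1 (Document): parent_id=NULL -> NULL
  - task 2 (Refactor): parent_id=1 -> Document
  - task 3 (Migrate): parent_id=2 -> Refactor
  - task 4 (Deploy): parent_id=NULL -> NULL
  - task 5 (Plan): parent_id=2 -> Refactor

SQL:
SELECT a.name, b.name AS project, c.name AS parent
FROM tasks a
LEFT JOIN projects b ON a.project_id = b.id
LEFT JOIN tasks c ON a.parent_id = c.id

Result:
name     | project | parent  
---------+---------+---------
Document | Titan   | NULL    
Refactor | Titan   | Document
Migrate  | NULL    | Refactor
Deploy   | NULL    | NULL    
Plan     | Nimbus  | Refactor


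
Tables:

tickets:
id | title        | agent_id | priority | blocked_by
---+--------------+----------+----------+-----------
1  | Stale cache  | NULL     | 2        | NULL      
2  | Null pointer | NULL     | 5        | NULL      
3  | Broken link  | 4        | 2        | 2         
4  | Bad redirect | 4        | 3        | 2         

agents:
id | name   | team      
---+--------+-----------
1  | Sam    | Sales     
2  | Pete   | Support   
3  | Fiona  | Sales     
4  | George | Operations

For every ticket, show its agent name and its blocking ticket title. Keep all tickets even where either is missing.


Two LEFT JOINs from the same base table tickets: one to agents via agent_id, one to tickets itself via blocked_by. Both are LEFT so every ticket is preserved.
Match against agents:
  - ticket 1 (Stale cache): agent_id=NULL, no match -> kept with NULL
  - ticket 2 (Null pointer): agent_id=NULL, no match -> kept with NULL
  - ticket 3 (Broken link): agent_id=4 -> matches George
  - ticket 4 (Bad redirect): agent_id=4 -> matches George
Match against tickets (self):
  - ticket 1 (Stale cache): blocked_by=NULL -> NULL
  - ticket 2 (Null pointer): blocked_by=NULL -> NULL
  - ticket 3 (Broken link): blocked_by=2 -> Null pointer
  - ticket 4 (Bad redirect): blocked_by=2 -> Null pointer

SQL:
SELECT a.title, b.name AS agent, c.title AS blocked_by
FROM tickets a
LEFT JOIN agents b ON a.agent_id = b.id
LEFT JOIN tickets c ON a.blocked_by = c.id

Result:
title        | agent  | blocked_by  
-------------+--------+-------------
Stale cache  | NULL   | NULL        
Null pointer | NULL   | NULL        
Broken link  | George | Null pointer
Bad redirect | George | Null pointer


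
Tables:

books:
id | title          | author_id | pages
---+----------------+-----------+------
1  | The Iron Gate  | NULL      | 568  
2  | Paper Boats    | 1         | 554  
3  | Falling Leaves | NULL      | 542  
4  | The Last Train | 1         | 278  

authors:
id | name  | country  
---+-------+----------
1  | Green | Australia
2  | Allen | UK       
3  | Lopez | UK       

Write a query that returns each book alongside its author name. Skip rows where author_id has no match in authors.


INNER JOIN keeps only books rows whose author_id matches an id in authors. Walk through each book:
  - book 1 (The Iron Gate): author_id=NULL, no match -> dropped
  - book 2 (Paper Boats): author_id=1 -> matches Green
  - book 3 (Falling Leaves): author_id=NULL, no match -> dropped
  - book 4 (The Last Train): author_id=1 -> matches Green
So 2 of 4 rows are dropped.

SQL:
SELECT a.title, b.name AS author
FROM books a
INNER JOIN authors b ON a.author_id = b.id

Result:
title          | author
---------------+-------
Paper Boats    | Green 
The Last Train | Green 


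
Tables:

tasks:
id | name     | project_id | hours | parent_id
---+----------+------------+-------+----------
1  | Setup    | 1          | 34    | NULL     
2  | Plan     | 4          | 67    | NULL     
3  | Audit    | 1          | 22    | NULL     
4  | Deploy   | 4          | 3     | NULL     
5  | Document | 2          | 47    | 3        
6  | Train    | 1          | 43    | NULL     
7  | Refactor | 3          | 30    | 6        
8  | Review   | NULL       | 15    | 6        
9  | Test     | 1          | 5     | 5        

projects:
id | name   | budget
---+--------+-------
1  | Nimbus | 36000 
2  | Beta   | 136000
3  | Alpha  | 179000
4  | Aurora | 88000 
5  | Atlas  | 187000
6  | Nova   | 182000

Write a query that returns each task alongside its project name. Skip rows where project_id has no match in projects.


INNER JOIN keeps only tasks rows whose project_id matches an id in projects. Walk through each task:
  - task 1 (Setup): project_id=1 -> matches Nimbus
  - task 2 (Plan): project_id=4 -> matches Aurora
  - task 3 (Audit): project_id=1 -> matches Nimbus
  - task 4 (Deploy): project_id=4 -> matches Aurora
  - task 5 (Document): project_id=2 -> matches Beta
  - task 6 (Train): project_id=1 -> matches Nimbus
  - task 7 (Refactor): project_id=3 -> matches Alpha
  - task 8 (Review): project_id=NULL, no match -> dropped
  - task 9 (Test): project_id=1 -> matches Nimbus
So 1 of 9 rows is dropped.

SQL:
SELECT a.name, b.name AS project
FROM tasks a
INNER JOIN projects b ON a.project_id = b.id

Result:
name     | project
---------+--------
Setup    | Nimbus 
Plan     | Aurora 
Audit    | Nimbus 
Deploy   | Aurora 
Document | Beta   
Train    | Nimbus 
Refactor | Alpha  
Test     | Nimbus 
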